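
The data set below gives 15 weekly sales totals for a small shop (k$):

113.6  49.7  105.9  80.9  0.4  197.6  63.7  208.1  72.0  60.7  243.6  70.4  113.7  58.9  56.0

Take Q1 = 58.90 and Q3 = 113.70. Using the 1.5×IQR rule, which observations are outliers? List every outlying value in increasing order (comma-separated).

197.6, 208.1, 243.6

IQR = Q3 − Q1 = 113.70 − 58.90 = 54.80.
Lower fence = Q1 − 1.5·IQR = 58.90 − 82.20 = -23.30.
Upper fence = Q3 + 1.5·IQR = 113.70 + 82.20 = 195.90.
197.6 > 195.90 → outlier.
208.1 > 195.90 → outlier.
243.6 > 195.90 → outlier.
All remaining values lie within [-23.30, 195.90].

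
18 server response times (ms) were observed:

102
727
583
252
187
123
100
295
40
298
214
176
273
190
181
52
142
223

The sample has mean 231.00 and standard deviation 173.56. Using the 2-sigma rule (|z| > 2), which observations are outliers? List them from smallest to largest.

583, 727

Cutoffs at x̄ ± 2s: 231.00 ± 2·173.56 = [-116.12, 578.12].
583: z = 2.03, |z| > 2 → outlier.
727: z = 2.86, |z| > 2 → outlier.
Every other value lies within [-116.12, 578.12].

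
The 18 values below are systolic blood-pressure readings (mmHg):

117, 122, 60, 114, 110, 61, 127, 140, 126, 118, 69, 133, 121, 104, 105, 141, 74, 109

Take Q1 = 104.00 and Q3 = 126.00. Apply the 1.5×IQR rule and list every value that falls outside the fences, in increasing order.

60, 61, 69

IQR = Q3 − Q1 = 126.00 − 104.00 = 22.00.
Lower fence = Q1 − 1.5·IQR = 104.00 − 33.00 = 71.00.
Upper fence = Q3 + 1.5·IQR = 126.00 + 33.00 = 159.00.
60 < 71.00 → outlier.
61 < 71.00 → outlier.
69 < 71.00 → outlier.
All remaining values lie within [71.00, 159.00].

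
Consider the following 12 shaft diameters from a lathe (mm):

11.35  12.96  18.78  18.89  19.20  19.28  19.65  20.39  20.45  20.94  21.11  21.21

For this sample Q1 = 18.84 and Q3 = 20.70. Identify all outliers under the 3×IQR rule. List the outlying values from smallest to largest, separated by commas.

IQR = Q3 − Q1 = 20.70 − 18.84 = 1.86.
Lower fence = Q1 − 3·IQR = 18.84 − 5.58 = 13.26.
Upper fence = Q3 + 3·IQR = 20.70 + 5.58 = 26.28.
11.35 < 13.26 → outlier.
12.96 < 13.26 → outlier.
All remaining values lie within [13.26, 26.28].

11.35, 12.96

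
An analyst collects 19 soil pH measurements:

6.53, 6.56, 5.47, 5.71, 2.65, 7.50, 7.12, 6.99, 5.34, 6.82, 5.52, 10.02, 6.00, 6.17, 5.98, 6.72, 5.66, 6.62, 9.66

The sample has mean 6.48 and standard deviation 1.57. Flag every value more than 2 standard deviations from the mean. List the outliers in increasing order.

Cutoffs at x̄ ± 2s: 6.48 ± 2·1.57 = [3.34, 9.62].
2.65: z = -2.44, |z| > 2 → outlier.
9.66: z = 2.03, |z| > 2 → outlier.
10.02: z = 2.25, |z| > 2 → outlier.
Every other value lies within [3.34, 9.62].

2.65, 9.66, 10.02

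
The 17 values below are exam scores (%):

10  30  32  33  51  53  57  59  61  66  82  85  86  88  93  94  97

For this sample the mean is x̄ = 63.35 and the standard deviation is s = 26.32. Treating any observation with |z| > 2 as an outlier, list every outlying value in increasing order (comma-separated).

10

Cutoffs at x̄ ± 2s: 63.35 ± 2·26.32 = [10.71, 115.99].
10: z = -2.03, |z| > 2 → outlier.
Every other value lies within [10.71, 115.99].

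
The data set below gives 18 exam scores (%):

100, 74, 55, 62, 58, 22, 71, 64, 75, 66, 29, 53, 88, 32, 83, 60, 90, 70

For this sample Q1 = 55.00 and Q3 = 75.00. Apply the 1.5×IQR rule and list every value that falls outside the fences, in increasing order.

IQR = Q3 − Q1 = 75.00 − 55.00 = 20.00.
Lower fence = Q1 − 1.5·IQR = 55.00 − 30.00 = 25.00.
Upper fence = Q3 + 1.5·IQR = 75.00 + 30.00 = 105.00.
22 < 25.00 → outlier.
All remaining values lie within [25.00, 105.00].

22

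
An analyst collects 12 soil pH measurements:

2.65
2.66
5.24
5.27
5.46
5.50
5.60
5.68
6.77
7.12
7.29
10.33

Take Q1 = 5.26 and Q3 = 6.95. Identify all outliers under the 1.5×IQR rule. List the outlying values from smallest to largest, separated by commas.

2.65, 2.66, 10.33

IQR = Q3 − Q1 = 6.95 − 5.26 = 1.69.
Lower fence = Q1 − 1.5·IQR = 5.26 − 2.535 = 2.725.
Upper fence = Q3 + 1.5·IQR = 6.95 + 2.535 = 9.485.
2.65 < 2.725 → outlier.
2.66 < 2.725 → outlier.
10.33 > 9.485 → outlier.
All remaining values lie within [2.725, 9.485].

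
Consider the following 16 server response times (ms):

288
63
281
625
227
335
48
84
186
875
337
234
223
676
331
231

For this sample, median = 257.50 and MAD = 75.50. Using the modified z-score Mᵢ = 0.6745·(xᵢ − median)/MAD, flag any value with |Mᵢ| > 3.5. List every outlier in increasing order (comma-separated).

|Mᵢ| > 3.5 ⇔ |xᵢ − 257.50| > 3.5·75.50/0.6745 = 391.77.
So outliers lie outside [-134.27, 649.27].
676: M = 3.74 → outlier.
875: M = 5.52 → outlier.

676, 875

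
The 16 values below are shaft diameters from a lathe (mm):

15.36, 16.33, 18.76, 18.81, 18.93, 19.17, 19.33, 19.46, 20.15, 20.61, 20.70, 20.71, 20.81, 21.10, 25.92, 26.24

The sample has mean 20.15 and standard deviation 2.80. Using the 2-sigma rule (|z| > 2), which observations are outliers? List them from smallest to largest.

Cutoffs at x̄ ± 2s: 20.15 ± 2·2.80 = [14.55, 25.75].
25.92: z = 2.06, |z| > 2 → outlier.
26.24: z = 2.18, |z| > 2 → outlier.
Every other value lies within [14.55, 25.75].

25.92, 26.24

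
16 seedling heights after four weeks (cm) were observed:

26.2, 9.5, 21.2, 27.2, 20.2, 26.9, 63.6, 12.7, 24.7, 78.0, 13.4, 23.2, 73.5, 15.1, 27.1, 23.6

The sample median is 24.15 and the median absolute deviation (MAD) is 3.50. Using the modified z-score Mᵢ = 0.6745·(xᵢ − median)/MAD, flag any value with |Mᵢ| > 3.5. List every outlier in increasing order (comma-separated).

63.6, 73.5, 78.0

|Mᵢ| > 3.5 ⇔ |xᵢ − 24.15| > 3.5·3.50/0.6745 = 18.16.
So outliers lie outside [5.99, 42.31].
63.6: M = 7.60 → outlier.
73.5: M = 9.51 → outlier.
78.0: M = 10.38 → outlier.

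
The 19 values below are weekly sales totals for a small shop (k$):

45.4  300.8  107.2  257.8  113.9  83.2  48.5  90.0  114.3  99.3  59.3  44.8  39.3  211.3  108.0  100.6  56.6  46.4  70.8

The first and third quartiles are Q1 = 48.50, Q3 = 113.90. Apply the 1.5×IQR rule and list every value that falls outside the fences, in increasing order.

257.8, 300.8

IQR = Q3 − Q1 = 113.90 − 48.50 = 65.40.
Lower fence = Q1 − 1.5·IQR = 48.50 − 98.10 = -49.60.
Upper fence = Q3 + 1.5·IQR = 113.90 + 98.10 = 212.00.
257.8 > 212.00 → outlier.
300.8 > 212.00 → outlier.
All remaining values lie within [-49.60, 212.00].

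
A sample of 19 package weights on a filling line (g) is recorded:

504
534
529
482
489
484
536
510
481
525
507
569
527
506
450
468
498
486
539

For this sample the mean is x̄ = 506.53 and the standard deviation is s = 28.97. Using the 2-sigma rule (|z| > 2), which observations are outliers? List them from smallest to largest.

569

Cutoffs at x̄ ± 2s: 506.53 ± 2·28.97 = [448.59, 564.47].
569: z = 2.16, |z| > 2 → outlier.
Every other value lies within [448.59, 564.47].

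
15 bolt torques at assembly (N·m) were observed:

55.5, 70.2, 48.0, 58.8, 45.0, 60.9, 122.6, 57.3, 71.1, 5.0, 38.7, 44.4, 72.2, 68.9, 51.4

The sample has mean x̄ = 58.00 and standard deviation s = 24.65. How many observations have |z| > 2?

2

Cutoffs: x̄ ± 2s = [8.70, 107.30].
Outside the cutoffs: 5.0, 122.6.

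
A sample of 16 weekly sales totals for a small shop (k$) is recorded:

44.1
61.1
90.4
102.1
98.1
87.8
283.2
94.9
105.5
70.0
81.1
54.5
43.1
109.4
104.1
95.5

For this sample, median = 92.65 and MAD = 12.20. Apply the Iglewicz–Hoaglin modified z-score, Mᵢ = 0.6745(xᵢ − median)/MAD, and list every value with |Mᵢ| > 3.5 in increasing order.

283.2

|Mᵢ| > 3.5 ⇔ |xᵢ − 92.65| > 3.5·12.20/0.6745 = 63.31.
So outliers lie outside [29.34, 155.96].
283.2: M = 10.53 → outlier.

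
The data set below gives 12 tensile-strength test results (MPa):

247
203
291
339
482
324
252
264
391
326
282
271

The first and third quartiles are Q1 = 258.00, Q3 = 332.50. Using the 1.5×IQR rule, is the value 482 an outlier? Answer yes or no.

IQR = Q3 − Q1 = 332.50 − 258.00 = 74.50.
Lower fence = Q1 − 1.5·IQR = 258.00 − 111.75 = 146.25.
Upper fence = Q3 + 1.5·IQR = 332.50 + 111.75 = 444.25.
482 lies above the upper fence.

yes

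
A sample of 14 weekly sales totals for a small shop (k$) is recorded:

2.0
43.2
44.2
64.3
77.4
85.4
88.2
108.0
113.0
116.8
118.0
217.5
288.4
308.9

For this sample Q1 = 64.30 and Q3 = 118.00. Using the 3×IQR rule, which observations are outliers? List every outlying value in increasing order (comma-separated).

288.4, 308.9

IQR = Q3 − Q1 = 118.00 − 64.30 = 53.70.
Lower fence = Q1 − 3·IQR = 64.30 − 161.10 = -96.80.
Upper fence = Q3 + 3·IQR = 118.00 + 161.10 = 279.10.
288.4 > 279.10 → outlier.
308.9 > 279.10 → outlier.
All remaining values lie within [-96.80, 279.10].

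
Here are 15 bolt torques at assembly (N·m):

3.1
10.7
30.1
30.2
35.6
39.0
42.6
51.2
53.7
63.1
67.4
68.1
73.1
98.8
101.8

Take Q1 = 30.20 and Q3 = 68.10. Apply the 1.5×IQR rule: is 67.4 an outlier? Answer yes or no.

IQR = Q3 − Q1 = 68.10 − 30.20 = 37.90.
Lower fence = Q1 − 1.5·IQR = 30.20 − 56.85 = -26.65.
Upper fence = Q3 + 1.5·IQR = 68.10 + 56.85 = 124.95.
67.4 lies within [-26.65, 124.95].

no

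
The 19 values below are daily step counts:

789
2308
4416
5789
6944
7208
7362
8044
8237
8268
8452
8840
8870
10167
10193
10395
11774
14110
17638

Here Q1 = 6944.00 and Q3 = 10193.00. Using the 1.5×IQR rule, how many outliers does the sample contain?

IQR = 3249.00; fences at 6944.00 − 4873.50 = 2070.50 and 10193.00 + 4873.50 = 15066.50.
Outside the cutoffs: 789, 17638.

2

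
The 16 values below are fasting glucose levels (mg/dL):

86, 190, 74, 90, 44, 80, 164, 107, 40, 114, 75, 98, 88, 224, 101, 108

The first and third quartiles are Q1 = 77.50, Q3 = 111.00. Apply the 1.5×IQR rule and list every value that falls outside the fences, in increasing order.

164, 190, 224

IQR = Q3 − Q1 = 111.00 − 77.50 = 33.50.
Lower fence = Q1 − 1.5·IQR = 77.50 − 50.25 = 27.25.
Upper fence = Q3 + 1.5·IQR = 111.00 + 50.25 = 161.25.
164 > 161.25 → outlier.
190 > 161.25 → outlier.
224 > 161.25 → outlier.
All remaining values lie within [27.25, 161.25].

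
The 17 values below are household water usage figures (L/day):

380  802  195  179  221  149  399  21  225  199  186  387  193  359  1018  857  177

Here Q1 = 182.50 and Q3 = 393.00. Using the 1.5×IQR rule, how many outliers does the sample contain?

3

IQR = 210.50; fences at 182.50 − 315.75 = -133.25 and 393.00 + 315.75 = 708.75.
Outside the cutoffs: 802, 857, 1018.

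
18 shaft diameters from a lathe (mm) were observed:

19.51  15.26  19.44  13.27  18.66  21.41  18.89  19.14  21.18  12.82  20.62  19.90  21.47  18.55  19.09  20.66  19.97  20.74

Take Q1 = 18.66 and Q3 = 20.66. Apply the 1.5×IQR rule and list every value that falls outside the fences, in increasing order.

IQR = Q3 − Q1 = 20.66 − 18.66 = 2.00.
Lower fence = Q1 − 1.5·IQR = 18.66 − 3.00 = 15.66.
Upper fence = Q3 + 1.5·IQR = 20.66 + 3.00 = 23.66.
12.82 < 15.66 → outlier.
13.27 < 15.66 → outlier.
15.26 < 15.66 → outlier.
All remaining values lie within [15.66, 23.66].

12.82, 13.27, 15.26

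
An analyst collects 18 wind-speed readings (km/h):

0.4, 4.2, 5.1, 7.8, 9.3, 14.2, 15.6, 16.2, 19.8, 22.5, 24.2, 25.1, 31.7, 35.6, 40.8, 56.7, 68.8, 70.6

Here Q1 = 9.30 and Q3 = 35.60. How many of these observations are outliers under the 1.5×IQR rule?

IQR = 26.30; fences at 9.30 − 39.45 = -30.15 and 35.60 + 39.45 = 75.05.
Every value lies within the cutoffs.

0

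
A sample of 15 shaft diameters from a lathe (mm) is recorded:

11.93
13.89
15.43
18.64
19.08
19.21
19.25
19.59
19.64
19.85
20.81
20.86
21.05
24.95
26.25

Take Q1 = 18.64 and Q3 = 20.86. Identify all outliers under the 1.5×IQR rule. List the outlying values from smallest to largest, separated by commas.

IQR = Q3 − Q1 = 20.86 − 18.64 = 2.22.
Lower fence = Q1 − 1.5·IQR = 18.64 − 3.33 = 15.31.
Upper fence = Q3 + 1.5·IQR = 20.86 + 3.33 = 24.19.
11.93 < 15.31 → outlier.
13.89 < 15.31 → outlier.
24.95 > 24.19 → outlier.
26.25 > 24.19 → outlier.
All remaining values lie within [15.31, 24.19].

11.93, 13.89, 24.95, 26.25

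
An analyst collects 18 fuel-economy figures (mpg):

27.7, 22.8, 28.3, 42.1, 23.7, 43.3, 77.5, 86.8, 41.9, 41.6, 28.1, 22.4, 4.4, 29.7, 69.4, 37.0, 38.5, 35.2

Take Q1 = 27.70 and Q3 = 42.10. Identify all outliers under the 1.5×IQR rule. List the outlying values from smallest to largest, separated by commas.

IQR = Q3 − Q1 = 42.10 − 27.70 = 14.40.
Lower fence = Q1 − 1.5·IQR = 27.70 − 21.60 = 6.10.
Upper fence = Q3 + 1.5·IQR = 42.10 + 21.60 = 63.70.
4.4 < 6.10 → outlier.
69.4 > 63.70 → outlier.
77.5 > 63.70 → outlier.
86.8 > 63.70 → outlier.
All remaining values lie within [6.10, 63.70].

4.4, 69.4, 77.5, 86.8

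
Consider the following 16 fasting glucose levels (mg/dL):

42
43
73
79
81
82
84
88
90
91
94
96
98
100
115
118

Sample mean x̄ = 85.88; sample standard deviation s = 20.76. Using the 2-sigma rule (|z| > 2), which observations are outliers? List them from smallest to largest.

42, 43

Cutoffs at x̄ ± 2s: 85.88 ± 2·20.76 = [44.36, 127.40].
42: z = -2.11, |z| > 2 → outlier.
43: z = -2.07, |z| > 2 → outlier.
Every other value lies within [44.36, 127.40].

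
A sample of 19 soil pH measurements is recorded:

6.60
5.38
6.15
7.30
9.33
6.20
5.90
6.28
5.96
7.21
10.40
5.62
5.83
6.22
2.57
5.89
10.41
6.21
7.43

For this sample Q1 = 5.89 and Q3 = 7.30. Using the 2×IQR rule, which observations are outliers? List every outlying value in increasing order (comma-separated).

IQR = Q3 − Q1 = 7.30 − 5.89 = 1.41.
Lower fence = Q1 − 2·IQR = 5.89 − 2.82 = 3.07.
Upper fence = Q3 + 2·IQR = 7.30 + 2.82 = 10.12.
2.57 < 3.07 → outlier.
10.40 > 10.12 → outlier.
10.41 > 10.12 → outlier.
All remaining values lie within [3.07, 10.12].

2.57, 10.40, 10.41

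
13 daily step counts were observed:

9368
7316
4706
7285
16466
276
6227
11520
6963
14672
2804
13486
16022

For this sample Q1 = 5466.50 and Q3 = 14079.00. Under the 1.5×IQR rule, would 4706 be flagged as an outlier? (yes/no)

no

IQR = Q3 − Q1 = 14079.00 − 5466.50 = 8612.50.
Lower fence = Q1 − 1.5·IQR = 5466.50 − 12918.75 = -7452.25.
Upper fence = Q3 + 1.5·IQR = 14079.00 + 12918.75 = 26997.75.
4706 lies within [-7452.25, 26997.75].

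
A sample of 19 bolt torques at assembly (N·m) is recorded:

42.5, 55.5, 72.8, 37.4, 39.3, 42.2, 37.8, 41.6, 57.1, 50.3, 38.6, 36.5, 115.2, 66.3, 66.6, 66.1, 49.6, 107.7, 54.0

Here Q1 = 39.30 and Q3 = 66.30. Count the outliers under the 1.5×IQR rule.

2

IQR = 27.00; fences at 39.30 − 40.50 = -1.20 and 66.30 + 40.50 = 106.80.
Outside the cutoffs: 107.7, 115.2.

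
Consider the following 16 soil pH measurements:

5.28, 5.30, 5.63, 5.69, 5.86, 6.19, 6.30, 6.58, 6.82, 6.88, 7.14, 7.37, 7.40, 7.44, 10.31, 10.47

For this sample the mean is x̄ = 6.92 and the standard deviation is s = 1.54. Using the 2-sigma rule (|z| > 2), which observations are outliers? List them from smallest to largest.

10.31, 10.47

Cutoffs at x̄ ± 2s: 6.92 ± 2·1.54 = [3.84, 10.00].
10.31: z = 2.20, |z| > 2 → outlier.
10.47: z = 2.31, |z| > 2 → outlier.
Every other value lies within [3.84, 10.00].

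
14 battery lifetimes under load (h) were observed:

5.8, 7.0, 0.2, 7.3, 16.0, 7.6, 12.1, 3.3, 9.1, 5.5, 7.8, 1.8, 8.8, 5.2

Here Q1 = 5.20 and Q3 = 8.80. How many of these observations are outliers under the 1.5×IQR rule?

IQR = 3.60; fences at 5.20 − 5.40 = -0.20 and 8.80 + 5.40 = 14.20.
Outside the cutoffs: 16.0.

1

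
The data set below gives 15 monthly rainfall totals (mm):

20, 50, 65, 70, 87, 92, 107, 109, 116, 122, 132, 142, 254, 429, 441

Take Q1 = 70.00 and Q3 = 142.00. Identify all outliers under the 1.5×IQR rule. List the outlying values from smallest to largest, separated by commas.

254, 429, 441

IQR = Q3 − Q1 = 142.00 − 70.00 = 72.00.
Lower fence = Q1 − 1.5·IQR = 70.00 − 108.00 = -38.00.
Upper fence = Q3 + 1.5·IQR = 142.00 + 108.00 = 250.00.
254 > 250.00 → outlier.
429 > 250.00 → outlier.
441 > 250.00 → outlier.
All remaining values lie within [-38.00, 250.00].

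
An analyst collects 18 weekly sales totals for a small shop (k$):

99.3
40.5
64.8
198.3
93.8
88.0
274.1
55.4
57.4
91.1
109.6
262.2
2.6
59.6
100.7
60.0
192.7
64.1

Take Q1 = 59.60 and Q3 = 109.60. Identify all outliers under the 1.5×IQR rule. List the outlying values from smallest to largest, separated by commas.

IQR = Q3 − Q1 = 109.60 − 59.60 = 50.00.
Lower fence = Q1 − 1.5·IQR = 59.60 − 75.00 = -15.40.
Upper fence = Q3 + 1.5·IQR = 109.60 + 75.00 = 184.60.
192.7 > 184.60 → outlier.
198.3 > 184.60 → outlier.
262.2 > 184.60 → outlier.
274.1 > 184.60 → outlier.
All remaining values lie within [-15.40, 184.60].

192.7, 198.3, 262.2, 274.1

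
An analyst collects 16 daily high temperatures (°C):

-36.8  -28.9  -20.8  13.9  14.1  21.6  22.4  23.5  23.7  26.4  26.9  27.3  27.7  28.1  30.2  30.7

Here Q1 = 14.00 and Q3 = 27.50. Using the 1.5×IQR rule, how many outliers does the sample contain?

3

IQR = 13.50; fences at 14.00 − 20.25 = -6.25 and 27.50 + 20.25 = 47.75.
Outside the cutoffs: -36.8, -28.9, -20.8.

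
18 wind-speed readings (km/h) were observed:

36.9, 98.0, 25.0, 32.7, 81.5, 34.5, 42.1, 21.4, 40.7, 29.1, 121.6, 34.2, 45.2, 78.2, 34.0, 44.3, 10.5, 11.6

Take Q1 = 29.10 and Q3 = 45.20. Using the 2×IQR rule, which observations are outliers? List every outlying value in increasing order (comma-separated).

IQR = Q3 − Q1 = 45.20 − 29.10 = 16.10.
Lower fence = Q1 − 2·IQR = 29.10 − 32.20 = -3.10.
Upper fence = Q3 + 2·IQR = 45.20 + 32.20 = 77.40.
78.2 > 77.40 → outlier.
81.5 > 77.40 → outlier.
98.0 > 77.40 → outlier.
121.6 > 77.40 → outlier.
All remaining values lie within [-3.10, 77.40].

78.2, 81.5, 98.0, 121.6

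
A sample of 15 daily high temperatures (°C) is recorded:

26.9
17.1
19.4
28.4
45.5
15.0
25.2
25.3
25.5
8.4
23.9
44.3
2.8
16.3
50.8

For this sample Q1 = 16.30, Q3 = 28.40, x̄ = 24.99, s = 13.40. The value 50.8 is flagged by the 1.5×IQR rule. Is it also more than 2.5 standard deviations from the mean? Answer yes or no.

no

z = (50.8 − 24.99) / 13.40 = 1.93.
|z| = 1.93 ≤ 2.5.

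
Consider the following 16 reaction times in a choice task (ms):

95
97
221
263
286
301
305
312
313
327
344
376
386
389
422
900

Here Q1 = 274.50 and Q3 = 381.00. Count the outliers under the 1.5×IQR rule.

IQR = 106.50; fences at 274.50 − 159.75 = 114.75 and 381.00 + 159.75 = 540.75.
Outside the cutoffs: 95, 97, 900.

3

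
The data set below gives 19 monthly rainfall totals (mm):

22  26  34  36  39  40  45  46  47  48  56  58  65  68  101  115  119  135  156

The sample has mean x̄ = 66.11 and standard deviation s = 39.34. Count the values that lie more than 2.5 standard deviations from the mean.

0

Cutoffs: x̄ ± 2.5s = [-32.24, 164.46].
Every value lies within the cutoffs.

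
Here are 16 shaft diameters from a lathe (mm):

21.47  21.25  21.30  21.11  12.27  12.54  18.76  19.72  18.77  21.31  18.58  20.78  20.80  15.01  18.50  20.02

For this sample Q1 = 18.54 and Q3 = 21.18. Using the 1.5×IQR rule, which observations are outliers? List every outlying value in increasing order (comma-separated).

12.27, 12.54

IQR = Q3 − Q1 = 21.18 − 18.54 = 2.64.
Lower fence = Q1 − 1.5·IQR = 18.54 − 3.96 = 14.58.
Upper fence = Q3 + 1.5·IQR = 21.18 + 3.96 = 25.14.
12.27 < 14.58 → outlier.
12.54 < 14.58 → outlier.
All remaining values lie within [14.58, 25.14].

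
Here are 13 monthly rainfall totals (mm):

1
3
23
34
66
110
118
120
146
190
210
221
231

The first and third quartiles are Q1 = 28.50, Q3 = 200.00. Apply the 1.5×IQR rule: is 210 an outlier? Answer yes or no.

IQR = Q3 − Q1 = 200.00 − 28.50 = 171.50.
Lower fence = Q1 − 1.5·IQR = 28.50 − 257.25 = -228.75.
Upper fence = Q3 + 1.5·IQR = 200.00 + 257.25 = 457.25.
210 lies within [-228.75, 457.25].

no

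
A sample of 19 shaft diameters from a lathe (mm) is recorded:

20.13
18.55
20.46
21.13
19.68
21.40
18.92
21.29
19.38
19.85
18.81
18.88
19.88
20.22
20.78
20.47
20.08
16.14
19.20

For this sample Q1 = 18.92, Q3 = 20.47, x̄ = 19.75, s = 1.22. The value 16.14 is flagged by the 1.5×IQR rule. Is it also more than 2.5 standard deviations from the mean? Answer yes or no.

yes

z = (16.14 − 19.75) / 1.22 = -2.96.
|z| = 2.96 > 2.5.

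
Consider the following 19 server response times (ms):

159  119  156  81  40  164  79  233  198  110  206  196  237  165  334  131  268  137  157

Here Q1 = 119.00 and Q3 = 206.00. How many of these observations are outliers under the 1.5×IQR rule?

0

IQR = 87.00; fences at 119.00 − 130.50 = -11.50 and 206.00 + 130.50 = 336.50.
Every value lies within the cutoffs.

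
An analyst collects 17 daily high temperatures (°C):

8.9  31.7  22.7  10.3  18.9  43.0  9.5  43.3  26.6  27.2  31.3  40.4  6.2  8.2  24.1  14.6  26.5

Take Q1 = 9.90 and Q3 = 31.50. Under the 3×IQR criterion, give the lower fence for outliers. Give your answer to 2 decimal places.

-54.90

IQR = Q3 − Q1 = 31.50 − 9.90 = 21.60.
Lower fence = Q1 − 3·IQR = 9.90 − 64.80 = -54.90.
Upper fence = Q3 + 3·IQR = 31.50 + 64.80 = 96.30.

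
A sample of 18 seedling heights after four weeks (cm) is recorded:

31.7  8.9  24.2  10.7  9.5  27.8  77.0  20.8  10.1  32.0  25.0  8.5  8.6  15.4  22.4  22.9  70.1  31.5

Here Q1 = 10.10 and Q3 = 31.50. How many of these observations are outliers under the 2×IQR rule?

IQR = 21.40; fences at 10.10 − 42.80 = -32.70 and 31.50 + 42.80 = 74.30.
Outside the cutoffs: 77.0.

1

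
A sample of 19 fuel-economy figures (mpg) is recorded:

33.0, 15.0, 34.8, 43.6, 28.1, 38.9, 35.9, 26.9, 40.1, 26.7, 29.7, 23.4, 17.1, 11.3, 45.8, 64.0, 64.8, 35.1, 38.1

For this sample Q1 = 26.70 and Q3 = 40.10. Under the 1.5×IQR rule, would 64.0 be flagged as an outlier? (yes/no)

IQR = Q3 − Q1 = 40.10 − 26.70 = 13.40.
Lower fence = Q1 − 1.5·IQR = 26.70 − 20.10 = 6.60.
Upper fence = Q3 + 1.5·IQR = 40.10 + 20.10 = 60.20.
64.0 lies above the upper fence.

yes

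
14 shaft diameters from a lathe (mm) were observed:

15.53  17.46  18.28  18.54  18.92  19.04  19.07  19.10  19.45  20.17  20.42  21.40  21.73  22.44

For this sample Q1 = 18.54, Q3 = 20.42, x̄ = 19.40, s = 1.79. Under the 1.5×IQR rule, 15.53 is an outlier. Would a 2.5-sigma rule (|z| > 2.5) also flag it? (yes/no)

no

z = (15.53 − 19.40) / 1.79 = -2.16.
|z| = 2.16 ≤ 2.5.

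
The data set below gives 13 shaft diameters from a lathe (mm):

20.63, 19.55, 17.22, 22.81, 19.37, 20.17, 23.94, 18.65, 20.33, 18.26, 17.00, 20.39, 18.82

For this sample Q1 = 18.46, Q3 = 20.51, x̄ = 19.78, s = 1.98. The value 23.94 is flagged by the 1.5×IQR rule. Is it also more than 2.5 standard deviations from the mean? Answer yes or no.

no

z = (23.94 − 19.78) / 1.98 = 2.10.
|z| = 2.10 ≤ 2.5.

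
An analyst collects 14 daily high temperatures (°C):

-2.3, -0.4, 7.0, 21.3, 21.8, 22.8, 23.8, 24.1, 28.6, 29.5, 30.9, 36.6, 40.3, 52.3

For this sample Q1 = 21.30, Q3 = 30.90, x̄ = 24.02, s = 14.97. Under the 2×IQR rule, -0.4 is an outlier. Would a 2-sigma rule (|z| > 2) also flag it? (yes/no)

no

z = (-0.4 − 24.02) / 14.97 = -1.63.
|z| = 1.63 ≤ 2.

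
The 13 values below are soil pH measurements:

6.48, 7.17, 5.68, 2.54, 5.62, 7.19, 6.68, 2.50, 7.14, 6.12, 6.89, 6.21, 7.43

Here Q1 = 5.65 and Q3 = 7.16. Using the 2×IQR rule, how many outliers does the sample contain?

2

IQR = 1.51; fences at 5.65 − 3.02 = 2.63 and 7.16 + 3.02 = 10.18.
Outside the cutoffs: 2.50, 2.54.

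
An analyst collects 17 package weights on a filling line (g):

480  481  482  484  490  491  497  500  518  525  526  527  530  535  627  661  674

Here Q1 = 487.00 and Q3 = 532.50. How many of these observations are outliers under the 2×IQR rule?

IQR = 45.50; fences at 487.00 − 91.00 = 396.00 and 532.50 + 91.00 = 623.50.
Outside the cutoffs: 627, 661, 674.

3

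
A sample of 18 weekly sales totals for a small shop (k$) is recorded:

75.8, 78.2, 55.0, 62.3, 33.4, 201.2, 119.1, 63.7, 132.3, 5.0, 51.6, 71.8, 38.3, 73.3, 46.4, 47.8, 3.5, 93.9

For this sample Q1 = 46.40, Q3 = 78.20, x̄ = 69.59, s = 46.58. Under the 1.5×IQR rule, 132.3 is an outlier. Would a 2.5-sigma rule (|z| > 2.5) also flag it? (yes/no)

z = (132.3 − 69.59) / 46.58 = 1.35.
|z| = 1.35 ≤ 2.5.

no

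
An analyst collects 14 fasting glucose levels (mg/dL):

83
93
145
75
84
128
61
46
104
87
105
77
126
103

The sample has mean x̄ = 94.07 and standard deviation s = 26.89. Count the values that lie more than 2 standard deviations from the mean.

0

Cutoffs: x̄ ± 2s = [40.29, 147.85].
Every value lies within the cutoffs.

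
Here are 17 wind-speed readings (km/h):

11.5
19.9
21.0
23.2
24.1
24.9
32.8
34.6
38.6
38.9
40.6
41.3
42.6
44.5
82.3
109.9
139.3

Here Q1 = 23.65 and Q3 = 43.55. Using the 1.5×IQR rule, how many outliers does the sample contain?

3

IQR = 19.90; fences at 23.65 − 29.85 = -6.20 and 43.55 + 29.85 = 73.40.
Outside the cutoffs: 82.3, 109.9, 139.3.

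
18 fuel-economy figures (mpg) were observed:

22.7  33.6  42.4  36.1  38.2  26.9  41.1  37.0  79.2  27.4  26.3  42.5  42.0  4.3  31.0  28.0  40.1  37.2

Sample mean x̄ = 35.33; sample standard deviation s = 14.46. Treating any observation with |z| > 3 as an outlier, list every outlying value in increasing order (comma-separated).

79.2

Cutoffs at x̄ ± 3s: 35.33 ± 3·14.46 = [-8.05, 78.71].
79.2: z = 3.03, |z| > 3 → outlier.
Every other value lies within [-8.05, 78.71].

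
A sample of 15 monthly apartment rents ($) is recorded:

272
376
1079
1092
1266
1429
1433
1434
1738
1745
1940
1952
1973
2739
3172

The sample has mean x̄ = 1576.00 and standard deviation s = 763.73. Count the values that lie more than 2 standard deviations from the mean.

1

Cutoffs: x̄ ± 2s = [48.54, 3103.46].
Outside the cutoffs: 3172.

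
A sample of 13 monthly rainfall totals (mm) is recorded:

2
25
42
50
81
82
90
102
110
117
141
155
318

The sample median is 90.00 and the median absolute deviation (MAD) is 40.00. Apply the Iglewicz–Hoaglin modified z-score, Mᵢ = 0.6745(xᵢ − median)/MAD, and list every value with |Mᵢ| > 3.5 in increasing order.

|Mᵢ| > 3.5 ⇔ |xᵢ − 90.00| > 3.5·40.00/0.6745 = 207.56.
So outliers lie outside [-117.56, 297.56].
318: M = 3.84 → outlier.

318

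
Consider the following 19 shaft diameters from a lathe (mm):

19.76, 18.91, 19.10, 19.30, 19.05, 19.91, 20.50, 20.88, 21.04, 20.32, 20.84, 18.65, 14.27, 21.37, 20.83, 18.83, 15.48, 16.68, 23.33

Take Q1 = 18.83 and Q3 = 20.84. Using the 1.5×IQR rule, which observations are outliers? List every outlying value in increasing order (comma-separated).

IQR = Q3 − Q1 = 20.84 − 18.83 = 2.01.
Lower fence = Q1 − 1.5·IQR = 18.83 − 3.015 = 15.815.
Upper fence = Q3 + 1.5·IQR = 20.84 + 3.015 = 23.855.
14.27 < 15.815 → outlier.
15.48 < 15.815 → outlier.
All remaining values lie within [15.815, 23.855].

14.27, 15.48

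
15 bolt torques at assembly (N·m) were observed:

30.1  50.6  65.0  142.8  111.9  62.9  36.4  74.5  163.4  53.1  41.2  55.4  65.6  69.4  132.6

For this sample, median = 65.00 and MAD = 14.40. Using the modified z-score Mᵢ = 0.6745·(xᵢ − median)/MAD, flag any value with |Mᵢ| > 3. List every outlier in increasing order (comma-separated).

132.6, 142.8, 163.4

|Mᵢ| > 3 ⇔ |xᵢ − 65.00| > 3·14.40/0.6745 = 64.05.
So outliers lie outside [0.95, 129.05].
132.6: M = 3.17 → outlier.
142.8: M = 3.64 → outlier.
163.4: M = 4.61 → outlier.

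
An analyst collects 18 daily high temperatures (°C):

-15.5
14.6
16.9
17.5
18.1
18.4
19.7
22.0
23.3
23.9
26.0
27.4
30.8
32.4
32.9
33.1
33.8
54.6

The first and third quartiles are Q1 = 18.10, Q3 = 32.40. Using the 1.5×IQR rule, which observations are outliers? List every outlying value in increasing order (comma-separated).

-15.5, 54.6

IQR = Q3 − Q1 = 32.40 − 18.10 = 14.30.
Lower fence = Q1 − 1.5·IQR = 18.10 − 21.45 = -3.35.
Upper fence = Q3 + 1.5·IQR = 32.40 + 21.45 = 53.85.
-15.5 < -3.35 → outlier.
54.6 > 53.85 → outlier.
All remaining values lie within [-3.35, 53.85].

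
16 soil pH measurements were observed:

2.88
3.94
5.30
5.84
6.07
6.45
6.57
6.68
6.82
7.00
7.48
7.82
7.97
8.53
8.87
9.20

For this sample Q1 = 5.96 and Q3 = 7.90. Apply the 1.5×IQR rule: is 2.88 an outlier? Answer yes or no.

IQR = Q3 − Q1 = 7.90 − 5.96 = 1.94.
Lower fence = Q1 − 1.5·IQR = 5.96 − 2.91 = 3.05.
Upper fence = Q3 + 1.5·IQR = 7.90 + 2.91 = 10.81.
2.88 lies below the lower fence.

yes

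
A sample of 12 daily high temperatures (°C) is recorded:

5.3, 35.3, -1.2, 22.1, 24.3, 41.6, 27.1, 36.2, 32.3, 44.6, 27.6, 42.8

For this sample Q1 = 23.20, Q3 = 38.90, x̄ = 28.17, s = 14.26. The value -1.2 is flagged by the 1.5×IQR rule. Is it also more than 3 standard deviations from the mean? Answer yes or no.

z = (-1.2 − 28.17) / 14.26 = -2.06.
|z| = 2.06 ≤ 3.

no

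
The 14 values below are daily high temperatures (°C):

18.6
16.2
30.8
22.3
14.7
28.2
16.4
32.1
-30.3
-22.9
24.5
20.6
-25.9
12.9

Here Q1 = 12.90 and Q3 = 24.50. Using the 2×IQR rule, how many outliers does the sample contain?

3

IQR = 11.60; fences at 12.90 − 23.20 = -10.30 and 24.50 + 23.20 = 47.70.
Outside the cutoffs: -30.3, -25.9, -22.9.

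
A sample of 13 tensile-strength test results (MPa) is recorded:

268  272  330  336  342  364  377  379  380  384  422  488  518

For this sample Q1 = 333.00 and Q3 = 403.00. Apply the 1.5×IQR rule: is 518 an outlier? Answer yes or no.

IQR = Q3 − Q1 = 403.00 − 333.00 = 70.00.
Lower fence = Q1 − 1.5·IQR = 333.00 − 105.00 = 228.00.
Upper fence = Q3 + 1.5·IQR = 403.00 + 105.00 = 508.00.
518 lies above the upper fence.

yes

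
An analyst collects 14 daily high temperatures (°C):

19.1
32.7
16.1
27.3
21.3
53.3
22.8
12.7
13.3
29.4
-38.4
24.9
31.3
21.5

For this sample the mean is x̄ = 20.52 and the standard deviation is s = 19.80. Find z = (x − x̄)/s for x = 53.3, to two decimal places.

1.66

z = (53.3 − 20.52) / 19.80 = 1.66.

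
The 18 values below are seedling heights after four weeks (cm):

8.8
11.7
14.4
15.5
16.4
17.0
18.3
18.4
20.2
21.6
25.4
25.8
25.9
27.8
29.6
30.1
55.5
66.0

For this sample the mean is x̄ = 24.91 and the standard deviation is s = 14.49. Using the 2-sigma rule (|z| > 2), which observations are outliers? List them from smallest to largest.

Cutoffs at x̄ ± 2s: 24.91 ± 2·14.49 = [-4.07, 53.89].
55.5: z = 2.11, |z| > 2 → outlier.
66.0: z = 2.84, |z| > 2 → outlier.
Every other value lies within [-4.07, 53.89].

55.5, 66.0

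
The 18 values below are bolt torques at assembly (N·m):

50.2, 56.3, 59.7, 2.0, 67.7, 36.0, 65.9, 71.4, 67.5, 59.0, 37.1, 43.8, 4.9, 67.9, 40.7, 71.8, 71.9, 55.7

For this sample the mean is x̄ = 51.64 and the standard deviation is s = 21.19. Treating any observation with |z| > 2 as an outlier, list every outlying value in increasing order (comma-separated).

2.0, 4.9

Cutoffs at x̄ ± 2s: 51.64 ± 2·21.19 = [9.26, 94.02].
2.0: z = -2.34, |z| > 2 → outlier.
4.9: z = -2.21, |z| > 2 → outlier.
Every other value lies within [9.26, 94.02].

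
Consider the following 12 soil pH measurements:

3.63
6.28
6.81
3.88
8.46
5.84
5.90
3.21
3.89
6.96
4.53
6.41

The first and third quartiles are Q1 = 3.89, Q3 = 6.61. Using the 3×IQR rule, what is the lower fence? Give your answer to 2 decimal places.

-4.27

IQR = Q3 − Q1 = 6.61 − 3.89 = 2.72.
Lower fence = Q1 − 3·IQR = 3.89 − 8.16 = -4.27.
Upper fence = Q3 + 3·IQR = 6.61 + 8.16 = 14.77.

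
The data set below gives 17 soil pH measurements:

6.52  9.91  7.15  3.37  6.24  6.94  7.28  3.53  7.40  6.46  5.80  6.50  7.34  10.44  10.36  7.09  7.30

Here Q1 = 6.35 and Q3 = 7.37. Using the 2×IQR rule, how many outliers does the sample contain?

5

IQR = 1.02; fences at 6.35 − 2.04 = 4.31 and 7.37 + 2.04 = 9.41.
Outside the cutoffs: 3.37, 3.53, 9.91, 10.36, 10.44.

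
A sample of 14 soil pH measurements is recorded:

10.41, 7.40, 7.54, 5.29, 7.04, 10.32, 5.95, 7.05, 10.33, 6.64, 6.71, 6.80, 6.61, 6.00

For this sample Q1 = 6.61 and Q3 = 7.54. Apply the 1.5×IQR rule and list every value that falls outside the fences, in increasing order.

10.32, 10.33, 10.41

IQR = Q3 − Q1 = 7.54 − 6.61 = 0.93.
Lower fence = Q1 − 1.5·IQR = 6.61 − 1.395 = 5.215.
Upper fence = Q3 + 1.5·IQR = 7.54 + 1.395 = 8.935.
10.32 > 8.935 → outlier.
10.33 > 8.935 → outlier.
10.41 > 8.935 → outlier.
All remaining values lie within [5.215, 8.935].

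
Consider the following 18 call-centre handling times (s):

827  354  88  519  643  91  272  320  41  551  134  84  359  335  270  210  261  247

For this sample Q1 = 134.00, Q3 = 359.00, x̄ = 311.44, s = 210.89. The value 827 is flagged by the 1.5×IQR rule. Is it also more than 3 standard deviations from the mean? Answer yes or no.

no

z = (827 − 311.44) / 210.89 = 2.44.
|z| = 2.44 ≤ 3.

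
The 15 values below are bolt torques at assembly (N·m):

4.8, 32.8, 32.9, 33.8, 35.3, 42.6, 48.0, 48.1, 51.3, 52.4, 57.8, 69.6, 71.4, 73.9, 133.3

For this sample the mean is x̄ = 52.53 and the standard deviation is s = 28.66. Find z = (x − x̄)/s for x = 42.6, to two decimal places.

z = (42.6 − 52.53) / 28.66 = -0.35.

-0.35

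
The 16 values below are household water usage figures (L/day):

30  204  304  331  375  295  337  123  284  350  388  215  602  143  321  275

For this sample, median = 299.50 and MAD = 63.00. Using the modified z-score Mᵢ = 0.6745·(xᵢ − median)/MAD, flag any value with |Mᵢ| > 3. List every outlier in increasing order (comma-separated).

602

|Mᵢ| > 3 ⇔ |xᵢ − 299.50| > 3·63.00/0.6745 = 280.21.
So outliers lie outside [19.29, 579.71].
602: M = 3.24 → outlier.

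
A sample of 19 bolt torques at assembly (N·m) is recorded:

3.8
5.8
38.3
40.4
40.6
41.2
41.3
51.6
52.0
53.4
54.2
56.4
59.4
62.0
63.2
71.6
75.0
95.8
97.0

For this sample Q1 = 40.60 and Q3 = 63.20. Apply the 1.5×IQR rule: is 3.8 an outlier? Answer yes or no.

yes

IQR = Q3 − Q1 = 63.20 − 40.60 = 22.60.
Lower fence = Q1 − 1.5·IQR = 40.60 − 33.90 = 6.70.
Upper fence = Q3 + 1.5·IQR = 63.20 + 33.90 = 97.10.
3.8 lies below the lower fence.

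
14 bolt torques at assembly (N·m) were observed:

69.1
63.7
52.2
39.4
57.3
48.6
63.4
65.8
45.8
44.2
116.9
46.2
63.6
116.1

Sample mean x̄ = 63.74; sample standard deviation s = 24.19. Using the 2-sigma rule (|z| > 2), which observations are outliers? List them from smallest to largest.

116.1, 116.9

Cutoffs at x̄ ± 2s: 63.74 ± 2·24.19 = [15.36, 112.12].
116.1: z = 2.16, |z| > 2 → outlier.
116.9: z = 2.20, |z| > 2 → outlier.
Every other value lies within [15.36, 112.12].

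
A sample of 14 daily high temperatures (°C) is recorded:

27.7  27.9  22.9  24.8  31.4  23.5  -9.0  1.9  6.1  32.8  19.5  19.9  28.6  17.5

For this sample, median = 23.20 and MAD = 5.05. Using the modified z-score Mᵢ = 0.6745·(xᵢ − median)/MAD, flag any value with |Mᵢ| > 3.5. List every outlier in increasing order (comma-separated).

|Mᵢ| > 3.5 ⇔ |xᵢ − 23.20| > 3.5·5.05/0.6745 = 26.20.
So outliers lie outside [-3.00, 49.40].
-9.0: M = -4.30 → outlier.

-9.0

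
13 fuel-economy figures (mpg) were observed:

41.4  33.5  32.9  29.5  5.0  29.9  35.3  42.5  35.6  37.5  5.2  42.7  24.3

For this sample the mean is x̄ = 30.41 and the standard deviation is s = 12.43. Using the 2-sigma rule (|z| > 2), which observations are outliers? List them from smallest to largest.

5.0, 5.2

Cutoffs at x̄ ± 2s: 30.41 ± 2·12.43 = [5.55, 55.27].
5.0: z = -2.04, |z| > 2 → outlier.
5.2: z = -2.03, |z| > 2 → outlier.
Every other value lies within [5.55, 55.27].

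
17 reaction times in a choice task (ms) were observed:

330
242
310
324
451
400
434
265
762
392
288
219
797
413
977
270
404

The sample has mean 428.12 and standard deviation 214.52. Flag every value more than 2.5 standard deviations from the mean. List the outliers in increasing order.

Cutoffs at x̄ ± 2.5s: 428.12 ± 2.5·214.52 = [-108.18, 964.42].
977: z = 2.56, |z| > 2.5 → outlier.
Every other value lies within [-108.18, 964.42].

977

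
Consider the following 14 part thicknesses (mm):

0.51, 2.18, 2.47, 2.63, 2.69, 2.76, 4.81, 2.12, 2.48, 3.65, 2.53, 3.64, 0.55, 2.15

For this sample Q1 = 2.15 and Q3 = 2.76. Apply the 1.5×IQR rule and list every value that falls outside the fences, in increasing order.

0.51, 0.55, 4.81

IQR = Q3 − Q1 = 2.76 − 2.15 = 0.61.
Lower fence = Q1 − 1.5·IQR = 2.15 − 0.915 = 1.235.
Upper fence = Q3 + 1.5·IQR = 2.76 + 0.915 = 3.675.
0.51 < 1.235 → outlier.
0.55 < 1.235 → outlier.
4.81 > 3.675 → outlier.
All remaining values lie within [1.235, 3.675].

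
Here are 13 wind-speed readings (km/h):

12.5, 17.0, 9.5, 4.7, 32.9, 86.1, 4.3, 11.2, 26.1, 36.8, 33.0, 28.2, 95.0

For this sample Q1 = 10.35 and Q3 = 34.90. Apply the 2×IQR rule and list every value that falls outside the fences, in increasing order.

86.1, 95.0

IQR = Q3 − Q1 = 34.90 − 10.35 = 24.55.
Lower fence = Q1 − 2·IQR = 10.35 − 49.10 = -38.75.
Upper fence = Q3 + 2·IQR = 34.90 + 49.10 = 84.00.
86.1 > 84.00 → outlier.
95.0 > 84.00 → outlier.
All remaining values lie within [-38.75, 84.00].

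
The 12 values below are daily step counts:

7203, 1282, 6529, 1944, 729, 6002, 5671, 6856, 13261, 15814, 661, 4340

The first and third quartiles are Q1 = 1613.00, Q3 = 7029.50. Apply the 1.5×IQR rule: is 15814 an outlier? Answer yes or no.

yes

IQR = Q3 − Q1 = 7029.50 − 1613.00 = 5416.50.
Lower fence = Q1 − 1.5·IQR = 1613.00 − 8124.75 = -6511.75.
Upper fence = Q3 + 1.5·IQR = 7029.50 + 8124.75 = 15154.25.
15814 lies above the upper fence.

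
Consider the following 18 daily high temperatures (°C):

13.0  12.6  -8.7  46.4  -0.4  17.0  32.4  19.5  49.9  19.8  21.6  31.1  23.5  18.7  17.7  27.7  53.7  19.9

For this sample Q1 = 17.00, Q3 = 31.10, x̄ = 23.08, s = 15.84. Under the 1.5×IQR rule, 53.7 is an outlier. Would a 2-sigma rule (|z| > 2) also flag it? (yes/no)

no

z = (53.7 − 23.08) / 15.84 = 1.93.
|z| = 1.93 ≤ 2.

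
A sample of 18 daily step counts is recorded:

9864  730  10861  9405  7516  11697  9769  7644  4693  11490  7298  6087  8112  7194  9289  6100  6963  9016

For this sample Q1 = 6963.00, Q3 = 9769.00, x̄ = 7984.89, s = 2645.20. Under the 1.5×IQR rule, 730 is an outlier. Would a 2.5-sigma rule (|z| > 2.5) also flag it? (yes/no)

yes

z = (730 − 7984.89) / 2645.20 = -2.74.
|z| = 2.74 > 2.5.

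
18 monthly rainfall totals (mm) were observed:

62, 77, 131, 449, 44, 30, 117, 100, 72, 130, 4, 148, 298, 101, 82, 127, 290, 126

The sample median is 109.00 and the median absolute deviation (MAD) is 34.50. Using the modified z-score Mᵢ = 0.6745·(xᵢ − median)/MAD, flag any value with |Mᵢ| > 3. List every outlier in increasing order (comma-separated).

|Mᵢ| > 3 ⇔ |xᵢ − 109.00| > 3·34.50/0.6745 = 153.45.
So outliers lie outside [-44.45, 262.45].
290: M = 3.54 → outlier.
298: M = 3.70 → outlier.
449: M = 6.65 → outlier.

290, 298, 449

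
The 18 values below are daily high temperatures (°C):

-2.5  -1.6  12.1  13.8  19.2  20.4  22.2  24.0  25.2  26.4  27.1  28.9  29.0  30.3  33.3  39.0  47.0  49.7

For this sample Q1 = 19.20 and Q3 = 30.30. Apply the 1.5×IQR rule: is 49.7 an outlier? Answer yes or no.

IQR = Q3 − Q1 = 30.30 − 19.20 = 11.10.
Lower fence = Q1 − 1.5·IQR = 19.20 − 16.65 = 2.55.
Upper fence = Q3 + 1.5·IQR = 30.30 + 16.65 = 46.95.
49.7 lies above the upper fence.

yes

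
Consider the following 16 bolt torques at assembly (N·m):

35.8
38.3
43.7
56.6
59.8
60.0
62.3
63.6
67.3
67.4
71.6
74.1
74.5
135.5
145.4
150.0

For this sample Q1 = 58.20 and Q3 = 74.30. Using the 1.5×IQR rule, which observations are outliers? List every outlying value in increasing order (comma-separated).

IQR = Q3 − Q1 = 74.30 − 58.20 = 16.10.
Lower fence = Q1 − 1.5·IQR = 58.20 − 24.15 = 34.05.
Upper fence = Q3 + 1.5·IQR = 74.30 + 24.15 = 98.45.
135.5 > 98.45 → outlier.
145.4 > 98.45 → outlier.
150.0 > 98.45 → outlier.
All remaining values lie within [34.05, 98.45].

135.5, 145.4, 150.0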